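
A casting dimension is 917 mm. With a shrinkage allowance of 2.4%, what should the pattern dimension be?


Formula: L_pattern = L_casting * (1 + shrinkage_rate/100)
Shrinkage factor = 1 + 2.4/100 = 1.024
L_pattern = 917 mm * 1.024 = 939.0080 mm


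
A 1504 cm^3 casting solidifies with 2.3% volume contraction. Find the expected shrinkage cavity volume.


Formula: V_shrink = V_casting * shrinkage_pct / 100
V_shrink = 1504 cm^3 * 2.3 / 100 = 34.5920 cm^3


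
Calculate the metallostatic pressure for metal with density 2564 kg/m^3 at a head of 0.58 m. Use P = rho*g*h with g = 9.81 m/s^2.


Formula: P = rho * g * h
rho * g = 2564 * 9.81 = 25152.84 N/m^3
P = 25152.84 * 0.58 = 14588.6472 Pa


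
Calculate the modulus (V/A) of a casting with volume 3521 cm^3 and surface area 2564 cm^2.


Formula: Casting Modulus M = V / A
M = 3521 cm^3 / 2564 cm^2 = 1.3732 cm


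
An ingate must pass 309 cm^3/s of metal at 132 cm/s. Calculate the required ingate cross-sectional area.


Formula: A_ingate = Q / v  (continuity equation)
A = 309 cm^3/s / 132 cm/s = 2.3409 cm^2

Answer: 2.3409 cm^2


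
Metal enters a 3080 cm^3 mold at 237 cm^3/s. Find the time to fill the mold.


Formula: t_fill = V_mold / Q_flow
t = 3080 cm^3 / 237 cm^3/s = 12.9958 s

12.9958 s


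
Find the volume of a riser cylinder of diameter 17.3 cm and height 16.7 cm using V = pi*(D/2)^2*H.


Formula: V = pi * (D/2)^2 * H  (cylinder volume)
Radius = D/2 = 17.3/2 = 8.65 cm
V = pi * 8.65^2 * 16.7 = 3925.5323 cm^3


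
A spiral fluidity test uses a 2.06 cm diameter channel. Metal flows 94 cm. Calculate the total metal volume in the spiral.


Formula: V = pi * (d/2)^2 * L  (cylinder volume)
Radius = 2.06/2 = 1.03 cm
V = pi * 1.03^2 * 94 = 313.2941 cm^3

Answer: 313.2941 cm^3


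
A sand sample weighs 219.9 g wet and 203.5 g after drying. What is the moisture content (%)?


Formula: MC = (W_wet - W_dry) / W_wet * 100
Water mass = 219.9 - 203.5 = 16.4 g
MC = 16.4 / 219.9 * 100 = 7.4579%

Answer: 7.4579%


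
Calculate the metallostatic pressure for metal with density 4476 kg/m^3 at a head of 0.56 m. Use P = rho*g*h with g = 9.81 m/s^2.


Formula: P = rho * g * h
rho * g = 4476 * 9.81 = 43909.56 N/m^3
P = 43909.56 * 0.56 = 24589.3536 Pa

24589.3536 Pa


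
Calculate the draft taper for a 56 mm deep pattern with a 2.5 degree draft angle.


Formula: taper = depth * tan(draft_angle)
tan(2.5 deg) = 0.0436609
taper = 56 mm * 0.0436609 = 2.4450 mm

Final answer: 2.4450 mm


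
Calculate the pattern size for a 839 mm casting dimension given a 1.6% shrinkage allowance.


Formula: L_pattern = L_casting * (1 + shrinkage_rate/100)
Shrinkage factor = 1 + 1.6/100 = 1.016
L_pattern = 839 mm * 1.016 = 852.4240 mm

Answer: 852.4240 mm


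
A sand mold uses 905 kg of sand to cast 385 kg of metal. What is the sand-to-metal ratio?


Formula: Sand-to-Metal Ratio = W_sand / W_metal
Ratio = 905 kg / 385 kg = 2.3506


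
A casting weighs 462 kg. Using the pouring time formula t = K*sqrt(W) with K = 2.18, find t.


Formula: t = K * sqrt(W)
sqrt(W) = sqrt(462) = 21.49419
t = 2.18 * 21.49419 = 46.8573 s

46.8573 s


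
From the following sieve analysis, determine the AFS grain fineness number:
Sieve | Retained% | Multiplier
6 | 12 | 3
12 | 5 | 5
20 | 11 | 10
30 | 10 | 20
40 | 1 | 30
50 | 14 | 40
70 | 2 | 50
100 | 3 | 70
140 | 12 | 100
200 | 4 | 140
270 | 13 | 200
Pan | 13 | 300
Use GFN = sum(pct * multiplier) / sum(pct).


Formula: GFN = sum(pct * multiplier) / sum(pct)
sum(pct * multiplier) = 9531
sum(pct) = 100
GFN = 9531 / 100 = 95.31

95.31


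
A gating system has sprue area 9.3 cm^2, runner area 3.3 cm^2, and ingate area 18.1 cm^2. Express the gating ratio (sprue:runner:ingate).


Sprue:Runner:Ingate = 1 : 3.3/9.3 : 18.1/9.3 = 1:0.35:1.95

Final answer: 1:0.35:1.95


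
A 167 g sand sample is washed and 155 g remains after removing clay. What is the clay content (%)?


Formula: Clay% = (W_total - W_washed) / W_total * 100
Clay mass = 167 - 155 = 12 g
Clay% = 12 / 167 * 100 = 7.1856%

Answer: 7.1856%


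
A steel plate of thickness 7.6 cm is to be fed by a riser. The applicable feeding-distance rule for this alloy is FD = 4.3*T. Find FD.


Formula: FD = 4.3 * T  (riser feeding-distance rule)
FD = 4.3 * 7.6 cm = 32.6800 cm

32.6800 cm


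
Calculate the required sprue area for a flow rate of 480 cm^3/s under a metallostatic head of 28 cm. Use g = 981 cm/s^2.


Formula: v = sqrt(2*g*h), A = Q/v
Velocity: v = sqrt(2 * 981 * 28) = sqrt(54936) = 234.3843 cm/s
Sprue area: A = Q / v = 480 / 234.3843 = 2.0479 cm^2

Final answer: 2.0479 cm^2


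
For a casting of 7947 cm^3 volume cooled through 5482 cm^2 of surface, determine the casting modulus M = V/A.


Formula: Casting Modulus M = V / A
M = 7947 cm^3 / 5482 cm^2 = 1.4497 cm

Answer: 1.4497 cm


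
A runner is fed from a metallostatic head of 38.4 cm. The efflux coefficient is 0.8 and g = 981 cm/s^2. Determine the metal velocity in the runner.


Formula: v = Cd * sqrt(2 * g * h)  (Torricelli with discharge coefficient)
2*g*h = 2 * 981 * 38.4 = 75340.8 cm^2/s^2
sqrt(75340.8) = 274.48279 cm/s
v = 0.8 * 274.48279 = 219.5862 cm/s

Answer: 219.5862 cm/s


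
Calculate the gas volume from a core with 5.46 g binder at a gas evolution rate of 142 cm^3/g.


Formula: V_gas = W_binder * gas_evolution_rate
V = 5.46 g * 142 cm^3/g = 775.3200 cm^3

Final answer: 775.3200 cm^3


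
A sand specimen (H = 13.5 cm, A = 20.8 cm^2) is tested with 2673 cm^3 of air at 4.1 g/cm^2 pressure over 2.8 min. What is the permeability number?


Formula: Permeability Number P = (V * H) / (p * A * t)
Numerator: V * H = 2673 * 13.5 = 36085.5
Denominator: p * A * t = 4.1 * 20.8 * 2.8 = 238.784
P = 36085.5 / 238.784 = 151.1219

Answer: 151.1219


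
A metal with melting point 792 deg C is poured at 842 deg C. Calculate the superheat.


Formula: Superheat = T_pour - T_melt
Superheat = 842 - 792 = 50 deg C

Final answer: 50 deg C


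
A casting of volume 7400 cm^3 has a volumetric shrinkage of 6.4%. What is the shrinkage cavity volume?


Formula: V_shrink = V_casting * shrinkage_pct / 100
V_shrink = 7400 cm^3 * 6.4 / 100 = 473.6000 cm^3

Final answer: 473.6000 cm^3


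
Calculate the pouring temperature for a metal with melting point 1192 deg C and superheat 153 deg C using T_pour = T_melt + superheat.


Formula: T_pour = T_melt + Superheat
T_pour = 1192 + 153 = 1345 deg C

Answer: 1345 deg C


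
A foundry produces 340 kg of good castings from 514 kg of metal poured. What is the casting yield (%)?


Formula: Casting Yield = (W_good / W_total) * 100
Yield = (340 kg / 514 kg) * 100 = 66.1479%

66.1479%


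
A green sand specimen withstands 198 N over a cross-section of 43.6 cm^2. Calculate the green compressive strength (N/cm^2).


Formula: Compressive Strength = Force / Area
Strength = 198 N / 43.6 cm^2 = 4.5413 N/cm^2

4.5413 N/cm^2


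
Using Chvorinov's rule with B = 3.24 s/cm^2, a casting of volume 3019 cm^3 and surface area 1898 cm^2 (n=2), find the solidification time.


Formula: t_s = B * (V/A)^n  (Chvorinov's rule, n=2)
Modulus M = V/A = 3019/1898 = 1.590622 cm
M^2 = 1.590622^2 = 2.530078 cm^2
t_s = 3.24 * 2.530078 = 8.1975 s


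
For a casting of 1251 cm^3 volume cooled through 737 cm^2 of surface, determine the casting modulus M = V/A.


Formula: Casting Modulus M = V / A
M = 1251 cm^3 / 737 cm^2 = 1.6974 cm

Answer: 1.6974 cm


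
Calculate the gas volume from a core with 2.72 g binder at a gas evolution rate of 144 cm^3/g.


Formula: V_gas = W_binder * gas_evolution_rate
V = 2.72 g * 144 cm^3/g = 391.6800 cm^3

Answer: 391.6800 cm^3


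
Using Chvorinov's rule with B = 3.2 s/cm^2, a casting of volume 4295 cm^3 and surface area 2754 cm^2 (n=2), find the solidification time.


Formula: t_s = B * (V/A)^n  (Chvorinov's rule, n=2)
Modulus M = V/A = 4295/2754 = 1.559550 cm
M^2 = 1.559550^2 = 2.432196 cm^2
t_s = 3.2 * 2.432196 = 7.7830 s

7.7830 s


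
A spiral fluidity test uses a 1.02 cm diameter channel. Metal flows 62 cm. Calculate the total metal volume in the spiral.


Formula: V = pi * (d/2)^2 * L  (cylinder volume)
Radius = 1.02/2 = 0.51 cm
V = pi * 0.51^2 * 62 = 50.6620 cm^3

50.6620 cm^3


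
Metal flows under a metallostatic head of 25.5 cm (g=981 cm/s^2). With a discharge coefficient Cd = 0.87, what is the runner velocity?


Formula: v = Cd * sqrt(2 * g * h)  (Torricelli with discharge coefficient)
2*g*h = 2 * 981 * 25.5 = 50031.0 cm^2/s^2
sqrt(50031.0) = 223.67611 cm/s
v = 0.87 * 223.67611 = 194.5982 cm/s

194.5982 cm/s


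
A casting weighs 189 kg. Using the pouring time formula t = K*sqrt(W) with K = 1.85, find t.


Formula: t = K * sqrt(W)
sqrt(W) = sqrt(189) = 13.74773
t = 1.85 * 13.74773 = 25.4333 s


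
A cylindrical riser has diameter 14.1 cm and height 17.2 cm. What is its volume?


Formula: V = pi * (D/2)^2 * H  (cylinder volume)
Radius = D/2 = 14.1/2 = 7.05 cm
V = pi * 7.05^2 * 17.2 = 2685.6942 cm^3

2685.6942 cm^3


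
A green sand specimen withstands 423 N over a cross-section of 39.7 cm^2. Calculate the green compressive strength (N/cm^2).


Formula: Compressive Strength = Force / Area
Strength = 423 N / 39.7 cm^2 = 10.6549 N/cm^2

10.6549 N/cm^2


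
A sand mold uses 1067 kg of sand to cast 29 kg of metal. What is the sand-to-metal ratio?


Formula: Sand-to-Metal Ratio = W_sand / W_metal
Ratio = 1067 kg / 29 kg = 36.7931

36.7931


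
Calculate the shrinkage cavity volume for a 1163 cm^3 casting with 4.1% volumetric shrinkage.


Formula: V_shrink = V_casting * shrinkage_pct / 100
V_shrink = 1163 cm^3 * 4.1 / 100 = 47.6830 cm^3


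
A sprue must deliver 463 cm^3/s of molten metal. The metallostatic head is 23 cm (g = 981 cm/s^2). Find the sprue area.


Formula: v = sqrt(2*g*h), A = Q/v
Velocity: v = sqrt(2 * 981 * 23) = sqrt(45126) = 212.4288 cm/s
Sprue area: A = Q / v = 463 / 212.4288 = 2.1796 cm^2


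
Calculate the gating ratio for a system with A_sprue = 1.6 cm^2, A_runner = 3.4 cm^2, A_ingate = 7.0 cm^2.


Sprue:Runner:Ingate = 1 : 3.4/1.6 : 7.0/1.6 = 1:2.13:4.38

Answer: 1:2.13:4.38


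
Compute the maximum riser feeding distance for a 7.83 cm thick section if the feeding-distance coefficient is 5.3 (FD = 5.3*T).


Formula: FD = 5.3 * T  (riser feeding-distance rule)
FD = 5.3 * 7.83 cm = 41.4990 cm


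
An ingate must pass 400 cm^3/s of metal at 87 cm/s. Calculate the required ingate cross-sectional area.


Formula: A_ingate = Q / v  (continuity equation)
A = 400 cm^3/s / 87 cm/s = 4.5977 cm^2

Final answer: 4.5977 cm^2


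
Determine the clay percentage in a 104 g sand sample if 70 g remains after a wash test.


Formula: Clay% = (W_total - W_washed) / W_total * 100
Clay mass = 104 - 70 = 34 g
Clay% = 34 / 104 * 100 = 32.6923%

Answer: 32.6923%


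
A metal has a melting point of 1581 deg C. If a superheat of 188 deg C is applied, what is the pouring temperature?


Formula: T_pour = T_melt + Superheat
T_pour = 1581 + 188 = 1769 deg C

Final answer: 1769 deg C


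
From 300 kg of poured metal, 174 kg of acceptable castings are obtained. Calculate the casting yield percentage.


Formula: Casting Yield = (W_good / W_total) * 100
Yield = (174 kg / 300 kg) * 100 = 58.0000%

58.0000%


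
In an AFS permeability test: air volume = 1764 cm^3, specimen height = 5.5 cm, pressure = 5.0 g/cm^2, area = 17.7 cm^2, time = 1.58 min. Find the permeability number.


Formula: Permeability Number P = (V * H) / (p * A * t)
Numerator: V * H = 1764 * 5.5 = 9702.0
Denominator: p * A * t = 5.0 * 17.7 * 1.58 = 139.83
P = 9702.0 / 139.83 = 69.3843


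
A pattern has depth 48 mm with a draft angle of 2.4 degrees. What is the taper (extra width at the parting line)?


Formula: taper = depth * tan(draft_angle)
tan(2.4 deg) = 0.0419124
taper = 48 mm * 0.0419124 = 2.0118 mm

Final answer: 2.0118 mm


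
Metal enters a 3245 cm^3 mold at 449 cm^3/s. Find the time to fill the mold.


Formula: t_fill = V_mold / Q_flow
t = 3245 cm^3 / 449 cm^3/s = 7.2272 s

7.2272 s


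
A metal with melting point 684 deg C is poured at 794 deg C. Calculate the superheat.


Formula: Superheat = T_pour - T_melt
Superheat = 794 - 684 = 110 deg C

110 deg C


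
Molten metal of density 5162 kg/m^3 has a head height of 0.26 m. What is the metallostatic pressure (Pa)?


Formula: P = rho * g * h
rho * g = 5162 * 9.81 = 50639.22 N/m^3
P = 50639.22 * 0.26 = 13166.1972 Pa

Answer: 13166.1972 Pa


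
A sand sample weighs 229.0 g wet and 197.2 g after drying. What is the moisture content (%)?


Formula: MC = (W_wet - W_dry) / W_wet * 100
Water mass = 229.0 - 197.2 = 31.8 g
MC = 31.8 / 229.0 * 100 = 13.8865%


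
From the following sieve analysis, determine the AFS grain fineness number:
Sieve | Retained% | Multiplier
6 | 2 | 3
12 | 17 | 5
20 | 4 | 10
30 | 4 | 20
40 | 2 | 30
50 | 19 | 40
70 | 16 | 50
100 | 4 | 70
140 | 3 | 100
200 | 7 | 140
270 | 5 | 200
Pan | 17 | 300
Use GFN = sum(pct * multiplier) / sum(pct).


Formula: GFN = sum(pct * multiplier) / sum(pct)
sum(pct * multiplier) = 9491
sum(pct) = 100
GFN = 9491 / 100 = 94.91

Final answer: 94.91


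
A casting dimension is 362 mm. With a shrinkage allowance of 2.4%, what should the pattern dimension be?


Formula: L_pattern = L_casting * (1 + shrinkage_rate/100)
Shrinkage factor = 1 + 2.4/100 = 1.024
L_pattern = 362 mm * 1.024 = 370.6880 mm

Answer: 370.6880 mm


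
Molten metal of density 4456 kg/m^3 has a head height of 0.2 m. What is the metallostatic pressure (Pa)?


Formula: P = rho * g * h
rho * g = 4456 * 9.81 = 43713.36 N/m^3
P = 43713.36 * 0.2 = 8742.6720 Pa


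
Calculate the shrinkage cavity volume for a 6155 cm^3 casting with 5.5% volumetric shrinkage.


Formula: V_shrink = V_casting * shrinkage_pct / 100
V_shrink = 6155 cm^3 * 5.5 / 100 = 338.5250 cm^3

338.5250 cm^3


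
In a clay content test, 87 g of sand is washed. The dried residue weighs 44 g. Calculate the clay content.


Formula: Clay% = (W_total - W_washed) / W_total * 100
Clay mass = 87 - 44 = 43 g
Clay% = 43 / 87 * 100 = 49.4253%

Final answer: 49.4253%


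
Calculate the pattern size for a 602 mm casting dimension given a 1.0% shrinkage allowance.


Formula: L_pattern = L_casting * (1 + shrinkage_rate/100)
Shrinkage factor = 1 + 1.0/100 = 1.01
L_pattern = 602 mm * 1.01 = 608.0200 mm

Answer: 608.0200 mm


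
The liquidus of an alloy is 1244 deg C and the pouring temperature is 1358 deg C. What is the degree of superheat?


Formula: Superheat = T_pour - T_melt
Superheat = 1358 - 1244 = 114 deg C


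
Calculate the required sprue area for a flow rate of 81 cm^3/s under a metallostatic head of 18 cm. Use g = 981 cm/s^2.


Formula: v = sqrt(2*g*h), A = Q/v
Velocity: v = sqrt(2 * 981 * 18) = sqrt(35316) = 187.9255 cm/s
Sprue area: A = Q / v = 81 / 187.9255 = 0.4310 cm^2

0.4310 cm^2


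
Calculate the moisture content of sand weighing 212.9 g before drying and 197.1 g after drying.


Formula: MC = (W_wet - W_dry) / W_wet * 100
Water mass = 212.9 - 197.1 = 15.8 g
MC = 15.8 / 212.9 * 100 = 7.4213%


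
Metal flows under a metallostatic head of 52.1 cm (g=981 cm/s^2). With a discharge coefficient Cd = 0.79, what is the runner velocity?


Formula: v = Cd * sqrt(2 * g * h)  (Torricelli with discharge coefficient)
2*g*h = 2 * 981 * 52.1 = 102220.2 cm^2/s^2
sqrt(102220.2) = 319.71894 cm/s
v = 0.79 * 319.71894 = 252.5780 cm/s

252.5780 cm/s


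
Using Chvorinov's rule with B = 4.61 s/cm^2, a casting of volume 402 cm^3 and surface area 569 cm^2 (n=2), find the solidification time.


Formula: t_s = B * (V/A)^n  (Chvorinov's rule, n=2)
Modulus M = V/A = 402/569 = 0.706503 cm
M^2 = 0.706503^2 = 0.499146 cm^2
t_s = 4.61 * 0.499146 = 2.3011 s

Final answer: 2.3011 s


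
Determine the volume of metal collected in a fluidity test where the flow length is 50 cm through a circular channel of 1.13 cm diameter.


Formula: V = pi * (d/2)^2 * L  (cylinder volume)
Radius = 1.13/2 = 0.565 cm
V = pi * 0.565^2 * 50 = 50.1437 cm^3


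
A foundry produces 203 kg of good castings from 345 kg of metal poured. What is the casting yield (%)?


Formula: Casting Yield = (W_good / W_total) * 100
Yield = (203 kg / 345 kg) * 100 = 58.8406%

Answer: 58.8406%


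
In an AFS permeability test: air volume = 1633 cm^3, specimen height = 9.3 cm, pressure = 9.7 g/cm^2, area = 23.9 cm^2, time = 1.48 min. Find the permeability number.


Formula: Permeability Number P = (V * H) / (p * A * t)
Numerator: V * H = 1633 * 9.3 = 15186.9
Denominator: p * A * t = 9.7 * 23.9 * 1.48 = 343.1084
P = 15186.9 / 343.1084 = 44.2627


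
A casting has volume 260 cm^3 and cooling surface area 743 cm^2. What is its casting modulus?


Formula: Casting Modulus M = V / A
M = 260 cm^3 / 743 cm^2 = 0.3499 cm

0.3499 cm


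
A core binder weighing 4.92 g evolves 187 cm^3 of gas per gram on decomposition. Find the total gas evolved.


Formula: V_gas = W_binder * gas_evolution_rate
V = 4.92 g * 187 cm^3/g = 920.0400 cm^3

Answer: 920.0400 cm^3


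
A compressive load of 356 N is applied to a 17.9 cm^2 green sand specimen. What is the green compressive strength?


Formula: Compressive Strength = Force / Area
Strength = 356 N / 17.9 cm^2 = 19.8883 N/cm^2


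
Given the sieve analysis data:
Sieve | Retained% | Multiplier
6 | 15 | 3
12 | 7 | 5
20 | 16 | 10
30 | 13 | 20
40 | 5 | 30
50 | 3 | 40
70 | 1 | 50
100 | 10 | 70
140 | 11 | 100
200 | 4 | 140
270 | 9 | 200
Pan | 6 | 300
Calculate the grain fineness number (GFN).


Formula: GFN = sum(pct * multiplier) / sum(pct)
sum(pct * multiplier) = 6780
sum(pct) = 100
GFN = 6780 / 100 = 67.80


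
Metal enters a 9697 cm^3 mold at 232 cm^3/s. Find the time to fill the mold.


Formula: t_fill = V_mold / Q_flow
t = 9697 cm^3 / 232 cm^3/s = 41.7974 s

Final answer: 41.7974 s


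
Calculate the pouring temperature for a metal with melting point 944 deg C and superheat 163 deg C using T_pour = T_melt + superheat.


Formula: T_pour = T_melt + Superheat
T_pour = 944 + 163 = 1107 deg C

Answer: 1107 deg C


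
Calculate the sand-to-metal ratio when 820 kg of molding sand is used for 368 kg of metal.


Formula: Sand-to-Metal Ratio = W_sand / W_metal
Ratio = 820 kg / 368 kg = 2.2283

2.2283


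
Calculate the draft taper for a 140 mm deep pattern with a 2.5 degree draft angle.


Formula: taper = depth * tan(draft_angle)
tan(2.5 deg) = 0.0436609
taper = 140 mm * 0.0436609 = 6.1125 mm

6.1125 mm


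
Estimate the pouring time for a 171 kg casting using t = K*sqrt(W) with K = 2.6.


Formula: t = K * sqrt(W)
sqrt(W) = sqrt(171) = 13.07670
t = 2.6 * 13.07670 = 33.9994 s

Answer: 33.9994 s


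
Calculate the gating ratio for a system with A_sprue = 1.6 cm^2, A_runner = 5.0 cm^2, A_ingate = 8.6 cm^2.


Sprue:Runner:Ingate = 1 : 5.0/1.6 : 8.6/1.6 = 1:3.13:5.38

1:3.13:5.38


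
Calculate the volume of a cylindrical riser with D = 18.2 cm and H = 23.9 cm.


Formula: V = pi * (D/2)^2 * H  (cylinder volume)
Radius = D/2 = 18.2/2 = 9.1 cm
V = pi * 9.1^2 * 23.9 = 6217.7114 cm^3

Final answer: 6217.7114 cm^3


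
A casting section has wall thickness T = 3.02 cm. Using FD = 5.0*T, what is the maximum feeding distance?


Formula: FD = 5.0 * T  (riser feeding-distance rule)
FD = 5.0 * 3.02 cm = 15.1000 cm

15.1000 cm


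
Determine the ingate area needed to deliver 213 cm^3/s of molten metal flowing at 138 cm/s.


Formula: A_ingate = Q / v  (continuity equation)
A = 213 cm^3/s / 138 cm/s = 1.5435 cm^2

Answer: 1.5435 cm^2


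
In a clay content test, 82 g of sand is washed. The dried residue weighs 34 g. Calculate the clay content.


Formula: Clay% = (W_total - W_washed) / W_total * 100
Clay mass = 82 - 34 = 48 g
Clay% = 48 / 82 * 100 = 58.5366%


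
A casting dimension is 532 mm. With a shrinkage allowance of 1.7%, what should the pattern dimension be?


Formula: L_pattern = L_casting * (1 + shrinkage_rate/100)
Shrinkage factor = 1 + 1.7/100 = 1.017
L_pattern = 532 mm * 1.017 = 541.0440 mm

Answer: 541.0440 mm


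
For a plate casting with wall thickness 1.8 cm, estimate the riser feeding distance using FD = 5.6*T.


Formula: FD = 5.6 * T  (riser feeding-distance rule)
FD = 5.6 * 1.8 cm = 10.0800 cm


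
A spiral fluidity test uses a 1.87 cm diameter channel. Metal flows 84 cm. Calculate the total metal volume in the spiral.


Formula: V = pi * (d/2)^2 * L  (cylinder volume)
Radius = 1.87/2 = 0.935 cm
V = pi * 0.935^2 * 84 = 230.7025 cm^3

Final answer: 230.7025 cm^3


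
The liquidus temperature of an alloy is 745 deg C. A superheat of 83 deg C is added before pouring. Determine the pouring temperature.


Formula: T_pour = T_melt + Superheat
T_pour = 745 + 83 = 828 deg C

Final answer: 828 deg C


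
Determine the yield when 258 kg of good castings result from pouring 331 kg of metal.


Formula: Casting Yield = (W_good / W_total) * 100
Yield = (258 kg / 331 kg) * 100 = 77.9456%

Final answer: 77.9456%


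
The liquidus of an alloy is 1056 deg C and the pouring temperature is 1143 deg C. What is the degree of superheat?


Formula: Superheat = T_pour - T_melt
Superheat = 1143 - 1056 = 87 deg C

Answer: 87 deg C


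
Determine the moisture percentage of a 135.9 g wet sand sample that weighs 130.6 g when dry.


Formula: MC = (W_wet - W_dry) / W_wet * 100
Water mass = 135.9 - 130.6 = 5.3 g
MC = 5.3 / 135.9 * 100 = 3.8999%

3.8999%


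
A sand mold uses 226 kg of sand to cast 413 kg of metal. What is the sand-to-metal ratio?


Formula: Sand-to-Metal Ratio = W_sand / W_metal
Ratio = 226 kg / 413 kg = 0.5472

Answer: 0.5472


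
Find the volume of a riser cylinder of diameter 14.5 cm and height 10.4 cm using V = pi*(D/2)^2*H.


Formula: V = pi * (D/2)^2 * H  (cylinder volume)
Radius = D/2 = 14.5/2 = 7.25 cm
V = pi * 7.25^2 * 10.4 = 1717.3516 cm^3

Answer: 1717.3516 cm^3


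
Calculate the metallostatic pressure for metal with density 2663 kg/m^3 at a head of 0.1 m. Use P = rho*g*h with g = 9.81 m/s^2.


Formula: P = rho * g * h
rho * g = 2663 * 9.81 = 26124.03 N/m^3
P = 26124.03 * 0.1 = 2612.4030 Pa

Answer: 2612.4030 Pa


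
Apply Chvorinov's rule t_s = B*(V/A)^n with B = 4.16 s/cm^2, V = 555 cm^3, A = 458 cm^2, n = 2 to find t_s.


Formula: t_s = B * (V/A)^n  (Chvorinov's rule, n=2)
Modulus M = V/A = 555/458 = 1.211790 cm
M^2 = 1.211790^2 = 1.468435 cm^2
t_s = 4.16 * 1.468435 = 6.1087 s


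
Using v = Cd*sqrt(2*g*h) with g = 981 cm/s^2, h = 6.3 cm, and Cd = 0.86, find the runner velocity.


Formula: v = Cd * sqrt(2 * g * h)  (Torricelli with discharge coefficient)
2*g*h = 2 * 981 * 6.3 = 12360.6 cm^2/s^2
sqrt(12360.6) = 111.17824 cm/s
v = 0.86 * 111.17824 = 95.6133 cm/s

Answer: 95.6133 cm/s


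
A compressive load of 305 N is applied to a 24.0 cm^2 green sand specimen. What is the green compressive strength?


Formula: Compressive Strength = Force / Area
Strength = 305 N / 24.0 cm^2 = 12.7083 N/cm^2


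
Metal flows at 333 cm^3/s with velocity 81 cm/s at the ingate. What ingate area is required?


Formula: A_ingate = Q / v  (continuity equation)
A = 333 cm^3/s / 81 cm/s = 4.1111 cm^2

Answer: 4.1111 cm^2


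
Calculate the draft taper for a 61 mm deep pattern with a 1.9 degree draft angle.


Formula: taper = depth * tan(draft_angle)
tan(1.9 deg) = 0.0331734
taper = 61 mm * 0.0331734 = 2.0236 mm

Answer: 2.0236 mm


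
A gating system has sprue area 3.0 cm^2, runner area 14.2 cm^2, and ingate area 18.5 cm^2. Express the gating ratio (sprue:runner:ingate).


Sprue:Runner:Ingate = 1 : 14.2/3.0 : 18.5/3.0 = 1:4.73:6.17

Answer: 1:4.73:6.17


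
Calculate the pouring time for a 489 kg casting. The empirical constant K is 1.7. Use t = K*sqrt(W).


Formula: t = K * sqrt(W)
sqrt(W) = sqrt(489) = 22.11334
t = 1.7 * 22.11334 = 37.5927 s


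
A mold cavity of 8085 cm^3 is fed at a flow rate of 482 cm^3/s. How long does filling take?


Formula: t_fill = V_mold / Q_flow
t = 8085 cm^3 / 482 cm^3/s = 16.7739 s

Answer: 16.7739 s


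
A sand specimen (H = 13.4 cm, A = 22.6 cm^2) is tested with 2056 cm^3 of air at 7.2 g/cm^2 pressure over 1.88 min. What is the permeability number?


Formula: Permeability Number P = (V * H) / (p * A * t)
Numerator: V * H = 2056 * 13.4 = 27550.4
Denominator: p * A * t = 7.2 * 22.6 * 1.88 = 305.9136
P = 27550.4 / 305.9136 = 90.0594

90.0594


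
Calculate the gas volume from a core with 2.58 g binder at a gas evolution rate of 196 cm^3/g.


Formula: V_gas = W_binder * gas_evolution_rate
V = 2.58 g * 196 cm^3/g = 505.6800 cm^3

Answer: 505.6800 cm^3


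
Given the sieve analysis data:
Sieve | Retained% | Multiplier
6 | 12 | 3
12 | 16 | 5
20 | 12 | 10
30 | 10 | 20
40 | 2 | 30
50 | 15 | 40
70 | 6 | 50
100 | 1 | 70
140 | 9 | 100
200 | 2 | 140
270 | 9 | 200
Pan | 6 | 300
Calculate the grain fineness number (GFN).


Formula: GFN = sum(pct * multiplier) / sum(pct)
sum(pct * multiplier) = 6246
sum(pct) = 100
GFN = 6246 / 100 = 62.46

62.46


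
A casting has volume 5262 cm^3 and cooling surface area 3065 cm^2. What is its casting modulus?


Formula: Casting Modulus M = V / A
M = 5262 cm^3 / 3065 cm^2 = 1.7168 cm

Final answer: 1.7168 cm


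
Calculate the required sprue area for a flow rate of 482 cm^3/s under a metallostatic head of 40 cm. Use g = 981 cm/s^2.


Formula: v = sqrt(2*g*h), A = Q/v
Velocity: v = sqrt(2 * 981 * 40) = sqrt(78480) = 280.1428 cm/s
Sprue area: A = Q / v = 482 / 280.1428 = 1.7206 cm^2

Answer: 1.7206 cm^2


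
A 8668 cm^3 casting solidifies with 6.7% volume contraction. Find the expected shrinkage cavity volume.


Formula: V_shrink = V_casting * shrinkage_pct / 100
V_shrink = 8668 cm^3 * 6.7 / 100 = 580.7560 cm^3

Answer: 580.7560 cm^3


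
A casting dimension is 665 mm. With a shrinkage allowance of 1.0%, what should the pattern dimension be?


Formula: L_pattern = L_casting * (1 + shrinkage_rate/100)
Shrinkage factor = 1 + 1.0/100 = 1.01
L_pattern = 665 mm * 1.01 = 671.6500 mm

Final answer: 671.6500 mm


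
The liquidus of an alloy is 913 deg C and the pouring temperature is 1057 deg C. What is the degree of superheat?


Formula: Superheat = T_pour - T_melt
Superheat = 1057 - 913 = 144 deg C


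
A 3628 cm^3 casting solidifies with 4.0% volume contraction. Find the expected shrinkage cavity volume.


Formula: V_shrink = V_casting * shrinkage_pct / 100
V_shrink = 3628 cm^3 * 4.0 / 100 = 145.1200 cm^3

Answer: 145.1200 cm^3


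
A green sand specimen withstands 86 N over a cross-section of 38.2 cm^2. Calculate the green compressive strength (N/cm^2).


Formula: Compressive Strength = Force / Area
Strength = 86 N / 38.2 cm^2 = 2.2513 N/cm^2


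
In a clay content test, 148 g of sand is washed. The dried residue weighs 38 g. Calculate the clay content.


Formula: Clay% = (W_total - W_washed) / W_total * 100
Clay mass = 148 - 38 = 110 g
Clay% = 110 / 148 * 100 = 74.3243%

Answer: 74.3243%


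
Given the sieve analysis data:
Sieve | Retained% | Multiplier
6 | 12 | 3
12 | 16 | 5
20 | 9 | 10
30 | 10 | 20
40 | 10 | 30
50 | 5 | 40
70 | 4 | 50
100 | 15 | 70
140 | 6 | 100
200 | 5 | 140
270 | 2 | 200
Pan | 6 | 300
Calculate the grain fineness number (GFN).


Formula: GFN = sum(pct * multiplier) / sum(pct)
sum(pct * multiplier) = 5656
sum(pct) = 100
GFN = 5656 / 100 = 56.56

56.56


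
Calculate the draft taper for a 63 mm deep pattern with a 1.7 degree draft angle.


Formula: taper = depth * tan(draft_angle)
tan(1.7 deg) = 0.0296793
taper = 63 mm * 0.0296793 = 1.8698 mm

Final answer: 1.8698 mm


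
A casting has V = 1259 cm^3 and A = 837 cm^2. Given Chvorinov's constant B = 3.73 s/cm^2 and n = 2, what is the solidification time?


Formula: t_s = B * (V/A)^n  (Chvorinov's rule, n=2)
Modulus M = V/A = 1259/837 = 1.504182 cm
M^2 = 1.504182^2 = 2.262563 cm^2
t_s = 3.73 * 2.262563 = 8.4394 s


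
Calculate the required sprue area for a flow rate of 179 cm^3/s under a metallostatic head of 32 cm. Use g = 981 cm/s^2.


Formula: v = sqrt(2*g*h), A = Q/v
Velocity: v = sqrt(2 * 981 * 32) = sqrt(62784) = 250.5674 cm/s
Sprue area: A = Q / v = 179 / 250.5674 = 0.7144 cm^2


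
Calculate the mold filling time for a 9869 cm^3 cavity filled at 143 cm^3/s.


Formula: t_fill = V_mold / Q_flow
t = 9869 cm^3 / 143 cm^3/s = 69.0140 s


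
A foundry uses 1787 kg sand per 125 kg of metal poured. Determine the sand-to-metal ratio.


Formula: Sand-to-Metal Ratio = W_sand / W_metal
Ratio = 1787 kg / 125 kg = 14.2960

14.2960


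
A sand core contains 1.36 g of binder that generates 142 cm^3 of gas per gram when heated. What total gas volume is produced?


Formula: V_gas = W_binder * gas_evolution_rate
V = 1.36 g * 142 cm^3/g = 193.1200 cm^3


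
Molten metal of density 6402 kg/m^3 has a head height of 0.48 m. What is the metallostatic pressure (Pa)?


Formula: P = rho * g * h
rho * g = 6402 * 9.81 = 62803.62 N/m^3
P = 62803.62 * 0.48 = 30145.7376 Pa

Answer: 30145.7376 Pa


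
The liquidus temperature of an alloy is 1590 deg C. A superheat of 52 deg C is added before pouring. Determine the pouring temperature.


Formula: T_pour = T_melt + Superheat
T_pour = 1590 + 52 = 1642 deg C


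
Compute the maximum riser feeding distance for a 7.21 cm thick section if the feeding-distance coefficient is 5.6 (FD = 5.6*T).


Formula: FD = 5.6 * T  (riser feeding-distance rule)
FD = 5.6 * 7.21 cm = 40.3760 cm

Final answer: 40.3760 cm


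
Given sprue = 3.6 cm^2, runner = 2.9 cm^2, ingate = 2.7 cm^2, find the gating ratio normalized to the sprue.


Sprue:Runner:Ingate = 1 : 2.9/3.6 : 2.7/3.6 = 1:0.81:0.75

Answer: 1:0.81:0.75


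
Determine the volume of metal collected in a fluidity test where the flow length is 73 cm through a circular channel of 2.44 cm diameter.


Formula: V = pi * (d/2)^2 * L  (cylinder volume)
Radius = 2.44/2 = 1.22 cm
V = pi * 1.22^2 * 73 = 341.3441 cm^3

Answer: 341.3441 cm^3


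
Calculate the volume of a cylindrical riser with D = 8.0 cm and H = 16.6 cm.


Formula: V = pi * (D/2)^2 * H  (cylinder volume)
Radius = D/2 = 8.0/2 = 4.0 cm
V = pi * 4.0^2 * 16.6 = 834.4070 cm^3

834.4070 cm^3


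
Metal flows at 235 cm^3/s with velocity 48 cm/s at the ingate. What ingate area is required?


Formula: A_ingate = Q / v  (continuity equation)
A = 235 cm^3/s / 48 cm/s = 4.8958 cm^2


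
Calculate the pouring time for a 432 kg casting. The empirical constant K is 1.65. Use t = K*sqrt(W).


Formula: t = K * sqrt(W)
sqrt(W) = sqrt(432) = 20.78461
t = 1.65 * 20.78461 = 34.2946 s

Answer: 34.2946 s


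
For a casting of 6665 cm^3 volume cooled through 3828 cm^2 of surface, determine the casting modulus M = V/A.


Formula: Casting Modulus M = V / A
M = 6665 cm^3 / 3828 cm^2 = 1.7411 cm

1.7411 cm


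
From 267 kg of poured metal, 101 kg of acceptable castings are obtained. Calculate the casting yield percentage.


Formula: Casting Yield = (W_good / W_total) * 100
Yield = (101 kg / 267 kg) * 100 = 37.8277%

Final answer: 37.8277%


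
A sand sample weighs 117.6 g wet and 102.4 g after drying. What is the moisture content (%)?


Formula: MC = (W_wet - W_dry) / W_wet * 100
Water mass = 117.6 - 102.4 = 15.2 g
MC = 15.2 / 117.6 * 100 = 12.9252%


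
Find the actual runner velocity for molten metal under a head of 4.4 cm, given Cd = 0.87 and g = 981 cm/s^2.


Formula: v = Cd * sqrt(2 * g * h)  (Torricelli with discharge coefficient)
2*g*h = 2 * 981 * 4.4 = 8632.8 cm^2/s^2
sqrt(8632.8) = 92.91286 cm/s
v = 0.87 * 92.91286 = 80.8342 cm/s

Final answer: 80.8342 cm/s


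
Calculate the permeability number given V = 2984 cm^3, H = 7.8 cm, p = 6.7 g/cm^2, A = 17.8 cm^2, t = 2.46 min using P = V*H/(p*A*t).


Formula: Permeability Number P = (V * H) / (p * A * t)
Numerator: V * H = 2984 * 7.8 = 23275.2
Denominator: p * A * t = 6.7 * 17.8 * 2.46 = 293.3796
P = 23275.2 / 293.3796 = 79.3348

Final answer: 79.3348


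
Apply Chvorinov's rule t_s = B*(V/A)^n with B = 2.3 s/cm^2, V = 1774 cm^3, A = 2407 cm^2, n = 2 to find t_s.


Formula: t_s = B * (V/A)^n  (Chvorinov's rule, n=2)
Modulus M = V/A = 1774/2407 = 0.737017 cm
M^2 = 0.737017^2 = 0.543194 cm^2
t_s = 2.3 * 0.543194 = 1.2493 s

Final answer: 1.2493 s


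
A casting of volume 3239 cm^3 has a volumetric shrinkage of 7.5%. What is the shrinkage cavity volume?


Formula: V_shrink = V_casting * shrinkage_pct / 100
V_shrink = 3239 cm^3 * 7.5 / 100 = 242.9250 cm^3

Final answer: 242.9250 cm^3


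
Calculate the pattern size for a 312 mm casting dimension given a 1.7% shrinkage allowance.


Formula: L_pattern = L_casting * (1 + shrinkage_rate/100)
Shrinkage factor = 1 + 1.7/100 = 1.017
L_pattern = 312 mm * 1.017 = 317.3040 mm

Final answer: 317.3040 mm


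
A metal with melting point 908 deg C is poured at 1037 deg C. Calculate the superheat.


Formula: Superheat = T_pour - T_melt
Superheat = 1037 - 908 = 129 deg C


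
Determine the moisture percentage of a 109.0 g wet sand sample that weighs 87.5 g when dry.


Formula: MC = (W_wet - W_dry) / W_wet * 100
Water mass = 109.0 - 87.5 = 21.5 g
MC = 21.5 / 109.0 * 100 = 19.7248%


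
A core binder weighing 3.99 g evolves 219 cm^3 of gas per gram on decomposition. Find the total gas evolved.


Formula: V_gas = W_binder * gas_evolution_rate
V = 3.99 g * 219 cm^3/g = 873.8100 cm^3

Answer: 873.8100 cm^3


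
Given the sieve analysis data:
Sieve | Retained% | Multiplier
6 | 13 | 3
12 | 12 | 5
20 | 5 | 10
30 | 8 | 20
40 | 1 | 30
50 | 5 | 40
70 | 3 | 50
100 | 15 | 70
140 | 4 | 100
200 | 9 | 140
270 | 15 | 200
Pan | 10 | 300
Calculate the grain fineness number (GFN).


Formula: GFN = sum(pct * multiplier) / sum(pct)
sum(pct * multiplier) = 9399
sum(pct) = 100
GFN = 9399 / 100 = 93.99

Answer: 93.99


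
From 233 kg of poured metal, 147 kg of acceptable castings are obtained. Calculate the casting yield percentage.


Formula: Casting Yield = (W_good / W_total) * 100
Yield = (147 kg / 233 kg) * 100 = 63.0901%

Answer: 63.0901%


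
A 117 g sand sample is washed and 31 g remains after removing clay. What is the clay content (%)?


Formula: Clay% = (W_total - W_washed) / W_total * 100
Clay mass = 117 - 31 = 86 g
Clay% = 86 / 117 * 100 = 73.5043%

Final answer: 73.5043%


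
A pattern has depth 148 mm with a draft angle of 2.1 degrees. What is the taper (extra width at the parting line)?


Formula: taper = depth * tan(draft_angle)
tan(2.1 deg) = 0.0366683
taper = 148 mm * 0.0366683 = 5.4269 mm


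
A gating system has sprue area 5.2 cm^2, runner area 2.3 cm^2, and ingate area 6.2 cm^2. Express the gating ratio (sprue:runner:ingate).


Sprue:Runner:Ingate = 1 : 2.3/5.2 : 6.2/5.2 = 1:0.44:1.19

Final answer: 1:0.44:1.19


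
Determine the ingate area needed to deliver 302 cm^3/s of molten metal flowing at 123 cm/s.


Formula: A_ingate = Q / v  (continuity equation)
A = 302 cm^3/s / 123 cm/s = 2.4553 cm^2

Answer: 2.4553 cm^2


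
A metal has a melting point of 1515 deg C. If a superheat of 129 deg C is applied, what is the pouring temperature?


Formula: T_pour = T_melt + Superheat
T_pour = 1515 + 129 = 1644 deg C

Answer: 1644 deg C


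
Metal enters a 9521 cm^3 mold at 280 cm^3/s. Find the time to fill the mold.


Formula: t_fill = V_mold / Q_flow
t = 9521 cm^3 / 280 cm^3/s = 34.0036 s

Final answer: 34.0036 s


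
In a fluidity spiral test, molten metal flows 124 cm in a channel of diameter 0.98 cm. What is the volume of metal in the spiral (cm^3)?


Formula: V = pi * (d/2)^2 * L  (cylinder volume)
Radius = 0.98/2 = 0.49 cm
V = pi * 0.49^2 * 124 = 93.5328 cm^3


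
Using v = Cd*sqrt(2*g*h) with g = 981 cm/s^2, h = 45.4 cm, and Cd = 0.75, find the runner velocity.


Formula: v = Cd * sqrt(2 * g * h)  (Torricelli with discharge coefficient)
2*g*h = 2 * 981 * 45.4 = 89074.8 cm^2/s^2
sqrt(89074.8) = 298.45402 cm/s
v = 0.75 * 298.45402 = 223.8405 cm/s

Answer: 223.8405 cm/s


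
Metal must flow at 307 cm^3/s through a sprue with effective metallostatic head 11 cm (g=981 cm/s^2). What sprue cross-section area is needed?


Formula: v = sqrt(2*g*h), A = Q/v
Velocity: v = sqrt(2 * 981 * 11) = sqrt(21582) = 146.9081 cm/s
Sprue area: A = Q / v = 307 / 146.9081 = 2.0897 cm^2

Answer: 2.0897 cm^2


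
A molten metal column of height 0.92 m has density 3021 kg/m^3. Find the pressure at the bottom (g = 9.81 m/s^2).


Formula: P = rho * g * h
rho * g = 3021 * 9.81 = 29636.01 N/m^3
P = 29636.01 * 0.92 = 27265.1292 Pa

27265.1292 Pa


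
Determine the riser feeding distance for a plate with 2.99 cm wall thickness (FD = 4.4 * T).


Formula: FD = 4.4 * T  (riser feeding-distance rule)
FD = 4.4 * 2.99 cm = 13.1560 cm

Answer: 13.1560 cm


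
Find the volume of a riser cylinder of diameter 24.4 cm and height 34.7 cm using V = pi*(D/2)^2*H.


Formula: V = pi * (D/2)^2 * H  (cylinder volume)
Radius = D/2 = 24.4/2 = 12.2 cm
V = pi * 12.2^2 * 34.7 = 16225.5344 cm^3


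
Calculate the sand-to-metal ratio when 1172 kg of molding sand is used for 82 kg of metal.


Formula: Sand-to-Metal Ratio = W_sand / W_metal
Ratio = 1172 kg / 82 kg = 14.2927


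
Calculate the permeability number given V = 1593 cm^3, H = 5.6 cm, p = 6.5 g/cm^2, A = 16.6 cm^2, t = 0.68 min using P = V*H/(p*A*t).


Formula: Permeability Number P = (V * H) / (p * A * t)
Numerator: V * H = 1593 * 5.6 = 8920.8
Denominator: p * A * t = 6.5 * 16.6 * 0.68 = 73.372
P = 8920.8 / 73.372 = 121.5832

Answer: 121.5832


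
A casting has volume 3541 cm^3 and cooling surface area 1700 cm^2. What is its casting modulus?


Formula: Casting Modulus M = V / A
M = 3541 cm^3 / 1700 cm^2 = 2.0829 cm


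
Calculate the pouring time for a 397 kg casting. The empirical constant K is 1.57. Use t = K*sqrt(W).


Formula: t = K * sqrt(W)
sqrt(W) = sqrt(397) = 19.92486
t = 1.57 * 19.92486 = 31.2820 s

Answer: 31.2820 s


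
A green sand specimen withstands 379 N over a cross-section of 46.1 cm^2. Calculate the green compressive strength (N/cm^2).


Formula: Compressive Strength = Force / Area
Strength = 379 N / 46.1 cm^2 = 8.2213 N/cm^2


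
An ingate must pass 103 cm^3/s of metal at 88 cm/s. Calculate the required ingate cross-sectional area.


Formula: A_ingate = Q / v  (continuity equation)
A = 103 cm^3/s / 88 cm/s = 1.1705 cm^2

1.1705 cm^2


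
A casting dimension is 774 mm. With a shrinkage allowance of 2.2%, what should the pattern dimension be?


Formula: L_pattern = L_casting * (1 + shrinkage_rate/100)
Shrinkage factor = 1 + 2.2/100 = 1.022
L_pattern = 774 mm * 1.022 = 791.0280 mm


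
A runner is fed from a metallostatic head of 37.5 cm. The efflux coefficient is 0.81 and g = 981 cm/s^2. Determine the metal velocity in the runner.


Formula: v = Cd * sqrt(2 * g * h)  (Torricelli with discharge coefficient)
2*g*h = 2 * 981 * 37.5 = 73575.0 cm^2/s^2
sqrt(73575.0) = 271.24712 cm/s
v = 0.81 * 271.24712 = 219.7102 cm/s

219.7102 cm/s


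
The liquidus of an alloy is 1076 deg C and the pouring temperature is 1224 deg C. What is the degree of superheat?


Formula: Superheat = T_pour - T_melt
Superheat = 1224 - 1076 = 148 deg C

Final answer: 148 deg C


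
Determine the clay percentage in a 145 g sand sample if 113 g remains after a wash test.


Formula: Clay% = (W_total - W_washed) / W_total * 100
Clay mass = 145 - 113 = 32 g
Clay% = 32 / 145 * 100 = 22.0690%


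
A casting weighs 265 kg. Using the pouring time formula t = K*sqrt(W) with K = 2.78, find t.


Formula: t = K * sqrt(W)
sqrt(W) = sqrt(265) = 16.27882
t = 2.78 * 16.27882 = 45.2551 s


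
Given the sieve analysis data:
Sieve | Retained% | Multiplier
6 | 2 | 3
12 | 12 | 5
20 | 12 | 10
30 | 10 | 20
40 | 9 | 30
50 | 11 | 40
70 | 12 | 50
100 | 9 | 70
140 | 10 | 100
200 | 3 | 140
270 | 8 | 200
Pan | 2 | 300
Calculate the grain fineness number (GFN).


Formula: GFN = sum(pct * multiplier) / sum(pct)
sum(pct * multiplier) = 5946
sum(pct) = 100
GFN = 5946 / 100 = 59.46

Final answer: 59.46
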